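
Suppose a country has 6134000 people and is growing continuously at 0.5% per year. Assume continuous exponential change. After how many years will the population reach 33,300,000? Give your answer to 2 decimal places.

t ≈ 338.34 years

33300000 = 6134000 · e^(0.005·t)
t = ln(33300000/6134000) / 0.005 = ln(5.42876) / 0.005 = 1.69171 / 0.005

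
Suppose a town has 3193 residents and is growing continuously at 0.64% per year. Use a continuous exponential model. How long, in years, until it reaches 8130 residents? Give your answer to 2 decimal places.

8130 = 3193 · e^(0.0064·t)
t = ln(8130/3193) / 0.0064 = ln(2.54619) / 0.0064 = 0.9346 / 0.0064

t ≈ 146.03 years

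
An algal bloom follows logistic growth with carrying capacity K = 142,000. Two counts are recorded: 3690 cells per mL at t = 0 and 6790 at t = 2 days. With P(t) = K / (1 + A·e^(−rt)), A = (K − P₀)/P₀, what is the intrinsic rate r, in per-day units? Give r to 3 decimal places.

A = (142000 − 3690)/3690 = 37.48238
6790 = 142000/(1 + 37.48238·e^(−r·2)) → e^(−2r) = (20.91311 − 1)/37.48238 = 0.531266
r = −ln(0.531266)/2 = 0.63249/2

r ≈ 0.316 per day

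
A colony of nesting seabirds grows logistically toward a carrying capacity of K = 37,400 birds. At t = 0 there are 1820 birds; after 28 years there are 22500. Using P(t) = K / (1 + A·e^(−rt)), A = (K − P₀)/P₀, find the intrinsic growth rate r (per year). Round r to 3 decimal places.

r ≈ 0.121 per year

A = (37400 − 1820)/1820 = 19.54945
22500 = 37400/(1 + 19.54945·e^(−r·28)) → e^(−28r) = (1.66222 − 1)/19.54945 = 0.033874
r = −ln(0.033874)/28 = 3.3851/28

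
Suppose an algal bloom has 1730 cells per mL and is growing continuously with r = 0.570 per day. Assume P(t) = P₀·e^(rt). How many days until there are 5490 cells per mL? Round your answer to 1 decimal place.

5490 = 1730 · e^(0.57·t)
t = ln(5490/1730) / 0.57 = ln(3.17341) / 0.57 = 1.15481 / 0.57

t ≈ 2.0 days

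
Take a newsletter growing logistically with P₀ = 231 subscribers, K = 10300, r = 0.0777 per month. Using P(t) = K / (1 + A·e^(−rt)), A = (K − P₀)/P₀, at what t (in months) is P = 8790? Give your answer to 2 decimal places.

t ≈ 71.25 months

A = (10300 − 231)/231 = 43.58874
8790 = 10300/(1 + 43.58874·e^(−0.0777t)) → 1 + 43.58874·e^(−0.0777t) = 1.17179
e^(−0.0777t) = 0.003941 → t = ln(253.73845)/0.0777 = 5.5363/0.0777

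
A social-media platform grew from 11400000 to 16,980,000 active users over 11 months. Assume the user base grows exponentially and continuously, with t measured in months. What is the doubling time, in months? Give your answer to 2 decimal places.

r = ln(16980000/11400000) / 11 = ln(1.48947) / 11 ≈ 0.03622 per month
doubling time = ln 2 / |r| = 0.69315 / 0.03622

doubling time ≈ 19.14 months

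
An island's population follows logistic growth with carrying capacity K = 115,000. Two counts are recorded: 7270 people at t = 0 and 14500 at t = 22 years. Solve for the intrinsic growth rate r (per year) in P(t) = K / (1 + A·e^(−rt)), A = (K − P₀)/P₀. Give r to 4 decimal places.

r ≈ 0.0345 per year

A = (115000 − 7270)/7270 = 14.81843
14500 = 115000/(1 + 14.81843·e^(−r·22)) → e^(−22r) = (7.93103 − 1)/14.81843 = 0.467731
r = −ln(0.467731)/22 = 0.75986/22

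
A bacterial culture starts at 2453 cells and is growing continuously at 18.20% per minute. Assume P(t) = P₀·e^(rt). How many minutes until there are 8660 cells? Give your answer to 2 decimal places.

t ≈ 6.93 minutes

8660 = 2453 · e^(0.182·t)
t = ln(8660/2453) / 0.182 = ln(3.53037) / 0.182 = 1.2614 / 0.182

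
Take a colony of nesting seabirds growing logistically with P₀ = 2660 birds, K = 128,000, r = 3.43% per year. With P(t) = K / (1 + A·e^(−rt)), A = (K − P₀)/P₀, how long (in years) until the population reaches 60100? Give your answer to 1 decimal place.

A = (128000 − 2660)/2660 = 47.1203
60100 = 128000/(1 + 47.1203·e^(−0.0343t)) → 1 + 47.1203·e^(−0.0343t) = 2.12978
e^(−0.0343t) = 0.023977 → t = ln(41.70736)/0.0343 = 3.73068/0.0343

t ≈ 108.8 years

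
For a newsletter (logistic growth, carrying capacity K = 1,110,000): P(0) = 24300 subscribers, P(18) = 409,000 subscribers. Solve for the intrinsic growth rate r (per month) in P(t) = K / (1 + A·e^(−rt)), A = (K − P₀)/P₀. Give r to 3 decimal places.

r ≈ 0.181 per month

A = (1110000 − 24300)/24300 = 44.67901
409000 = 1110000/(1 + 44.67901·e^(−r·18)) → e^(−18r) = (2.71394 − 1)/44.67901 = 0.038361
r = −ln(0.038361)/18 = 3.26071/18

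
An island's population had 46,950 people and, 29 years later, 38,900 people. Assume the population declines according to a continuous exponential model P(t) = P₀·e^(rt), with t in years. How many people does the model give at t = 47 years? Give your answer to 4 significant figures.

r = ln(38900/46950) / 29 ≈ -0.006486 per year
P(47) = 46950 · e^(-0.006486·47) = 46950 · 0.73725 ≈ 34613.69

≈ 34,610 people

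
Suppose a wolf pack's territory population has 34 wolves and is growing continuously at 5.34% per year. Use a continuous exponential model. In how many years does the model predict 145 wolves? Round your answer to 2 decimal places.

t ≈ 27.16 years

145 = 34 · e^(0.0534·t)
t = ln(145/34) / 0.0534 = ln(4.26471) / 0.0534 = 1.45037 / 0.0534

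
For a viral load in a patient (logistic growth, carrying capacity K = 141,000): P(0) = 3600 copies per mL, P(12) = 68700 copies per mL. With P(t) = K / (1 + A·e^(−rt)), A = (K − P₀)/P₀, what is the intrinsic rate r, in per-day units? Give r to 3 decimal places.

A = (141000 − 3600)/3600 = 38.16667
68700 = 141000/(1 + 38.16667·e^(−r·12)) → e^(−12r) = (2.0524 − 1)/38.16667 = 0.027574
r = −ln(0.027574)/12 = 3.59089/12

r ≈ 0.299 per day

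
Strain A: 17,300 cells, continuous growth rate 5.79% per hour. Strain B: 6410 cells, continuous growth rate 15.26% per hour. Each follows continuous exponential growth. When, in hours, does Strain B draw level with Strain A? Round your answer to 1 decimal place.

t ≈ 10.5 hours

17300·e^(0.0579t) = 6410·e^(0.1526t)
17300/6410 = e^((0.1526 − 0.0579)t) → ln(2.69891) = 0.0947·t
t = 0.99285 / 0.0947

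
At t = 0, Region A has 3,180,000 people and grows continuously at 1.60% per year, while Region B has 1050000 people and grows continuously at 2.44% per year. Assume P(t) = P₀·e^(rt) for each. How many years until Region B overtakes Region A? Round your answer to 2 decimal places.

t ≈ 131.92 years

3180000·e^(0.016t) = 1050000·e^(0.0244t)
3180000/1050000 = e^((0.0244 − 0.016)t) → ln(3.02857) = 0.0084·t
t = 1.10809 / 0.0084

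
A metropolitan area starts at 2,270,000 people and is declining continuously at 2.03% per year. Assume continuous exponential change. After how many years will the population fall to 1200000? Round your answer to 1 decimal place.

1200000 = 2270000 · e^(-0.0203·t)
t = ln(1200000/2270000) / -0.0203 = ln(0.52863) / -0.0203 = -0.63746 / -0.0203

t ≈ 31.4 years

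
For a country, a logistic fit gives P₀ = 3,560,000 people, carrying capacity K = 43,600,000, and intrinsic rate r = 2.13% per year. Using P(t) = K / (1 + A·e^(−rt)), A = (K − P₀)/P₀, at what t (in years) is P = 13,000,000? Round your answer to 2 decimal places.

t ≈ 73.43 years

A = (43600000 − 3560000)/3560000 = 11.24719
13000000 = 43600000/(1 + 11.24719·e^(−0.0213t)) → 1 + 11.24719·e^(−0.0213t) = 3.35385
e^(−0.0213t) = 0.209283 → t = ln(4.77822)/0.0213 = 1.56407/0.0213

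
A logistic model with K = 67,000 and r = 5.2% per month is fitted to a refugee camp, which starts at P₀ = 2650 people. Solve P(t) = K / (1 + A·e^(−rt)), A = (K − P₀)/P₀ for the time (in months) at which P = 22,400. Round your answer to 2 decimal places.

A = (67000 − 2650)/2650 = 24.28302
22400 = 67000/(1 + 24.28302·e^(−0.052t)) → 1 + 24.28302·e^(−0.052t) = 2.99107
e^(−0.052t) = 0.081994 → t = ln(12.19596)/0.052 = 2.5011/0.052

t ≈ 48.10 months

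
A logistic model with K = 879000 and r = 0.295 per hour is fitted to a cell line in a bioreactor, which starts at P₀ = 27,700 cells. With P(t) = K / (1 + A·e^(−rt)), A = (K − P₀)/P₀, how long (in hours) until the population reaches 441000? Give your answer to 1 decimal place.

A = (879000 − 27700)/27700 = 30.73285
441000 = 879000/(1 + 30.73285·e^(−0.295t)) → 1 + 30.73285·e^(−0.295t) = 1.9932
e^(−0.295t) = 0.032317 → t = ln(30.94335)/0.295 = 3.43216/0.295

t ≈ 11.6 hours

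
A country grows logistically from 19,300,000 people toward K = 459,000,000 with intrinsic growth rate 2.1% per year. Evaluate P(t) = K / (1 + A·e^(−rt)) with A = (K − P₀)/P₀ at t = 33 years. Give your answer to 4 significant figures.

≈ 37,040,000 people

A = (459000000 − 19300000)/19300000 = 22.78238
P(33) = 459000000 / (1 + 22.78238·e^(−0.021·33)) = 459000000 / (1 + 22.78238·0.500074)
= 459000000 / 12.39287 ≈ 37037430.35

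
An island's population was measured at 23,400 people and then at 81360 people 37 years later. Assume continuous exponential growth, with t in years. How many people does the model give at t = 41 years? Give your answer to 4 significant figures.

r = ln(81360/23400) / 37 ≈ 0.03368 per year
P(41) = 23400 · e^(0.03368·41) = 23400 · 3.97835 ≈ 93093.32

≈ 93,090 people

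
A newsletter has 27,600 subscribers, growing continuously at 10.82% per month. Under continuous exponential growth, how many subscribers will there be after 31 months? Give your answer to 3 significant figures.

P(31) = 27600 · e^(0.1082·31) = 27600 · e^(3.3542)
= 27600 · 28.6227 ≈ 789986.43

≈ 790,000 subscribers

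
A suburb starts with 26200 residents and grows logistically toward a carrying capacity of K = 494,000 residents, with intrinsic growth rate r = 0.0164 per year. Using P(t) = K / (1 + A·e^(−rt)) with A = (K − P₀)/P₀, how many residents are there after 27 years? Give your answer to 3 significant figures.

A = (494000 − 26200)/26200 = 17.85496
P(27) = 494000 / (1 + 17.85496·e^(−0.0164·27)) = 494000 / (1 + 17.85496·0.642236)
= 494000 / 12.46709 ≈ 39624.31

≈ 39,600 residents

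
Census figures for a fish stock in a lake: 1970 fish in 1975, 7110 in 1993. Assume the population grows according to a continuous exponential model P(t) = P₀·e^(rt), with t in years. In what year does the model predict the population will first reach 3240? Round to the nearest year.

r = ln(7110/1970) / 18 = 1.28347/18 ≈ 0.071304 per year
t = ln(3240/1970) / r = 0.49754/0.071304 ≈ 6.98 years after 1975

year 1982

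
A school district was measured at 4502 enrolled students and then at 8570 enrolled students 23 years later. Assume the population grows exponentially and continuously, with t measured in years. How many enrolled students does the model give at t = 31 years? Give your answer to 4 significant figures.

r = ln(8570/4502) / 23 ≈ 0.027989 per year
P(31) = 4502 · e^(0.027989·31) = 4502 · 2.38133 ≈ 10720.73

≈ 10,720 enrolled students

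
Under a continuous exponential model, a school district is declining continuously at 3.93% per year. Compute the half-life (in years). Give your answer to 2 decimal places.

half-life = ln(2) / |r| = 0.69315 / 0.0393

half-life ≈ 17.64 years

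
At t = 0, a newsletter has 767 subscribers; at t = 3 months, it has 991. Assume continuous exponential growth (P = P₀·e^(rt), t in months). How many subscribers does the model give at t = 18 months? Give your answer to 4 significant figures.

r = ln(991/767) / 3 ≈ 0.085409 per month
P(18) = 767 · e^(0.085409·18) = 767 · 4.65232 ≈ 3568.33

≈ 3,568 subscribers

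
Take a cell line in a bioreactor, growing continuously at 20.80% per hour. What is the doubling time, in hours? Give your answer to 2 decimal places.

doubling time = ln(2) / |r| = 0.69315 / 0.208

doubling time ≈ 3.33 hours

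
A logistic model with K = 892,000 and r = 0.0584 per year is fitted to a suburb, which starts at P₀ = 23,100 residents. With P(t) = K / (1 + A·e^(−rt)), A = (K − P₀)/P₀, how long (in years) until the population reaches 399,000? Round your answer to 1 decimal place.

A = (892000 − 23100)/23100 = 37.61472
399000 = 892000/(1 + 37.61472·e^(−0.0584t)) → 1 + 37.61472·e^(−0.0584t) = 2.23559
e^(−0.0584t) = 0.032849 → t = ln(30.44274)/0.0584 = 3.41585/0.0584

t ≈ 58.5 years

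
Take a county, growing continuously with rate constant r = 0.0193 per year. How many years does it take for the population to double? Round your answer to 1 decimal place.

doubling time ≈ 35.9 years

doubling time = ln(2) / |r| = 0.69315 / 0.0193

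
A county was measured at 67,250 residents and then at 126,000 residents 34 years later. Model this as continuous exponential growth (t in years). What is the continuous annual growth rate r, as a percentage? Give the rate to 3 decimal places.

r ≈ 1.847% per year

126000 = 67250 · e^(r·34)
e^(34r) = 126000/67250 = 1.87361
r = ln(1.87361) / 34 = 0.62786 / 34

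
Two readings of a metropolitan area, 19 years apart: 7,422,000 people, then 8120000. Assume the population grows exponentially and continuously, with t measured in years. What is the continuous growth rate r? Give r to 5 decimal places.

r ≈ 0.00473 per year

8120000 = 7422000 · e^(r·19)
e^(19r) = 8120000/7422000 = 1.09404
r = ln(1.09404) / 19 = 0.08988 / 19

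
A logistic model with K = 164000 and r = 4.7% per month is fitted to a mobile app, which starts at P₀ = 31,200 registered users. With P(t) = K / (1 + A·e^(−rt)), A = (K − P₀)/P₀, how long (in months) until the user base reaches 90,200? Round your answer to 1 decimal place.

A = (164000 − 31200)/31200 = 4.25641
90200 = 164000/(1 + 4.25641·e^(−0.047t)) → 1 + 4.25641·e^(−0.047t) = 1.81818
e^(−0.047t) = 0.192223 → t = ln(5.20228)/0.047 = 1.6491/0.047

t ≈ 35.1 months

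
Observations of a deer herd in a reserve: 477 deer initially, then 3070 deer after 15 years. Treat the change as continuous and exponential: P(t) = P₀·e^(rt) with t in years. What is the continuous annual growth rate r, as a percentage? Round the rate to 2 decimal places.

r ≈ 12.41% per year

3070 = 477 · e^(r·15)
e^(15r) = 3070/477 = 6.43606
r = ln(6.43606) / 15 = 1.86192 / 15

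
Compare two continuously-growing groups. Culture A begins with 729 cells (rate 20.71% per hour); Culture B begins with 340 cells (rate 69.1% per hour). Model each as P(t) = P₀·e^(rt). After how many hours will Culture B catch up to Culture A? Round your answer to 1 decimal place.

729·e^(0.2071t) = 340·e^(0.691t)
729/340 = e^((0.691 − 0.2071)t) → ln(2.14412) = 0.4839·t
t = 0.76273 / 0.4839

t ≈ 1.6 hours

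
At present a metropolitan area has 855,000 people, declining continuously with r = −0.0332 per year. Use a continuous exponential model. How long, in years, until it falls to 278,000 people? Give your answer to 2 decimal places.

t ≈ 33.84 years

278000 = 855000 · e^(-0.0332·t)
t = ln(278000/855000) / -0.0332 = ln(0.32515) / -0.0332 = -1.12348 / -0.0332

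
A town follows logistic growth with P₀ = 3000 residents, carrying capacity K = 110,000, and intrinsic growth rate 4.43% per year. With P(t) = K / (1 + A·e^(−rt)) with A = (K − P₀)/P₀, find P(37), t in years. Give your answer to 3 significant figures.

A = (110000 − 3000)/3000 = 35.66667
P(37) = 110000 / (1 + 35.66667·e^(−0.0443·37)) = 110000 / (1 + 35.66667·0.194155)
= 110000 / 7.92485 ≈ 13880.39

≈ 13,900 residents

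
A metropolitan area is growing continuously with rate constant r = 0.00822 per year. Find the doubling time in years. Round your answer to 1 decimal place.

doubling time = ln(2) / |r| = 0.69315 / 0.00822

doubling time ≈ 84.3 years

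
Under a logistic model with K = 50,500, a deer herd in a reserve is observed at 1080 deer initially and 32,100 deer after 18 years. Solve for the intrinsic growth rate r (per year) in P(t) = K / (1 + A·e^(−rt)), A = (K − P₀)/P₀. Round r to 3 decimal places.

A = (50500 − 1080)/1080 = 45.75926
32100 = 50500/(1 + 45.75926·e^(−r·18)) → e^(−18r) = (1.57321 − 1)/45.75926 = 0.012527
r = −ln(0.012527)/18 = 4.3799/18

r ≈ 0.243 per year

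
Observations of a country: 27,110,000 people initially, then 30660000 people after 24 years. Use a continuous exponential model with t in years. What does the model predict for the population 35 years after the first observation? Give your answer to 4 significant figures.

r = ln(30660000/27110000) / 24 ≈ 0.005127 per year
P(35) = 27110000 · e^(0.005127·35) = 27110000 · 1.19657 ≈ 32438942.7

≈ 32,440,000 people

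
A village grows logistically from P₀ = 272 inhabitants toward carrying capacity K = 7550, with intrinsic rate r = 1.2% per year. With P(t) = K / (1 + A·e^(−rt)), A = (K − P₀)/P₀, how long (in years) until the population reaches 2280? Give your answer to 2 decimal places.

t ≈ 204.08 years

A = (7550 − 272)/272 = 26.75735
2280 = 7550/(1 + 26.75735·e^(−0.012t)) → 1 + 26.75735·e^(−0.012t) = 3.3114
e^(−0.012t) = 0.086384 → t = ln(11.57624)/0.012 = 2.44895/0.012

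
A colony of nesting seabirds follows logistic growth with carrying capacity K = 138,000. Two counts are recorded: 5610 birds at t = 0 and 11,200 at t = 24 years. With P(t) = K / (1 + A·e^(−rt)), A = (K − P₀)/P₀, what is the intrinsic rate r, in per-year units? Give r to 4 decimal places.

r ≈ 0.0306 per year

A = (138000 − 5610)/5610 = 23.59893
11200 = 138000/(1 + 23.59893·e^(−r·24)) → e^(−24r) = (12.32143 − 1)/23.59893 = 0.479743
r = −ln(0.479743)/24 = 0.7345/24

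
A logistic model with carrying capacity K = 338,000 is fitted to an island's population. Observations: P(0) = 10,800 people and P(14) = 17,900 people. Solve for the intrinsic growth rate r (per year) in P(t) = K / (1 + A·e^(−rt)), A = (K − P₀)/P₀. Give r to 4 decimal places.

A = (338000 − 10800)/10800 = 30.2963
17900 = 338000/(1 + 30.2963·e^(−r·14)) → e^(−14r) = (18.88268 − 1)/30.2963 = 0.59026
r = −ln(0.59026)/14 = 0.52719/14

r ≈ 0.0377 per year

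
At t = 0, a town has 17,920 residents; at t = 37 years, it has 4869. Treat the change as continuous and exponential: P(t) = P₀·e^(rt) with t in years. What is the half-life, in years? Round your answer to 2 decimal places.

half-life ≈ 19.68 years

r = ln(4869/17920) / 37 = ln(0.27171) / 37 ≈ -0.035217 per year
half-life = ln 2 / |r| = 0.69315 / 0.035217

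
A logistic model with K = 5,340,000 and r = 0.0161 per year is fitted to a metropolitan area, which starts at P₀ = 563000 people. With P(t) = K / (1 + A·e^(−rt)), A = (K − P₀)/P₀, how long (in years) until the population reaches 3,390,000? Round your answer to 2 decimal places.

A = (5340000 − 563000)/563000 = 8.4849
3390000 = 5340000/(1 + 8.4849·e^(−0.0161t)) → 1 + 8.4849·e^(−0.0161t) = 1.57522
e^(−0.0161t) = 0.067794 → t = ln(14.75068)/0.0161 = 2.69129/0.0161

t ≈ 167.16 years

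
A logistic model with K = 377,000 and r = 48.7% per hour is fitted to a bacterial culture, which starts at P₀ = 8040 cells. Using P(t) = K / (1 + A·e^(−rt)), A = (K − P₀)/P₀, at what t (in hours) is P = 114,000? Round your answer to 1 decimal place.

A = (377000 − 8040)/8040 = 45.89055
114000 = 377000/(1 + 45.89055·e^(−0.487t)) → 1 + 45.89055·e^(−0.487t) = 3.30702
e^(−0.487t) = 0.050272 → t = ln(19.89172)/0.487 = 2.9903/0.487

t ≈ 6.1 hours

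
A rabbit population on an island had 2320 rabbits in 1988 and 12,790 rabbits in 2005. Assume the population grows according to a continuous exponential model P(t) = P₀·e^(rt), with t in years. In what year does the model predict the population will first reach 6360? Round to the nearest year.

year 1998

r = ln(12790/2320) / 17 = 1.7071/17 ≈ 0.100417 per year
t = ln(6360/2320) / r = 1.00846/0.100417 ≈ 10.04 years after 1988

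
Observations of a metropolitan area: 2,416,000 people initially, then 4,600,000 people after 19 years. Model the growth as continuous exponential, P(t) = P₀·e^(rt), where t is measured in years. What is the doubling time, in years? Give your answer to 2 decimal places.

r = ln(4600000/2416000) / 19 = ln(1.90397) / 19 ≈ 0.033892 per year
doubling time = ln 2 / |r| = 0.69315 / 0.033892

doubling time ≈ 20.45 years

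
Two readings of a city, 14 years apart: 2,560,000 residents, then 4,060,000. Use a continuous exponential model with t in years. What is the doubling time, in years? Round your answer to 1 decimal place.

r = ln(4060000/2560000) / 14 = ln(1.58594) / 14 ≈ 0.032941 per year
doubling time = ln 2 / |r| = 0.69315 / 0.032941

doubling time ≈ 21.0 years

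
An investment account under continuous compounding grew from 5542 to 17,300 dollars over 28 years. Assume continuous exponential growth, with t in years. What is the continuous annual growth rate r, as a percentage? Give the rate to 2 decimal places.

r ≈ 4.07% per year

17300 = 5542 · e^(r·28)
e^(28r) = 17300/5542 = 3.12162
r = ln(3.12162) / 28 = 1.13835 / 28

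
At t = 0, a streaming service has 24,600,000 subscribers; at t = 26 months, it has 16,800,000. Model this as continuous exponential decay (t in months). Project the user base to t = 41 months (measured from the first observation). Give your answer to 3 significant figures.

r = ln(16800000/24600000) / 26 ≈ -0.014668 per month
P(41) = 24600000 · e^(-0.014668·41) = 24600000 · 0.54805 ≈ 13482049.61

≈ 13,500,000 subscribers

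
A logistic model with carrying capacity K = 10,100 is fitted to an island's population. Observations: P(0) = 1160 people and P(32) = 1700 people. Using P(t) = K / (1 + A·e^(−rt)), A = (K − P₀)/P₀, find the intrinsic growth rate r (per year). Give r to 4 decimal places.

r ≈ 0.0139 per year

A = (10100 − 1160)/1160 = 7.7069
1700 = 10100/(1 + 7.7069·e^(−r·32)) → e^(−32r) = (5.94118 − 1)/7.7069 = 0.641137
r = −ln(0.641137)/32 = 0.44451/32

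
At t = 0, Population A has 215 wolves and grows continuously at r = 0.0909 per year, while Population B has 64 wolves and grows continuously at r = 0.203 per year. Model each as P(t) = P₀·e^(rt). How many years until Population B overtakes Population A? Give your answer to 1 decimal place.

t ≈ 10.8 years

215·e^(0.0909t) = 64·e^(0.203t)
215/64 = e^((0.203 − 0.0909)t) → ln(3.35938) = 0.1121·t
t = 1.21175 / 0.1121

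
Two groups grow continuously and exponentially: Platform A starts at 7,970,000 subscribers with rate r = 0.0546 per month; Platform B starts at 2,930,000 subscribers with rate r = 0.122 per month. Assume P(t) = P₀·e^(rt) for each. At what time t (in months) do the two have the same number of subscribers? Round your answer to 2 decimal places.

7970000·e^(0.0546t) = 2930000·e^(0.122t)
7970000/2930000 = e^((0.122 − 0.0546)t) → ln(2.72014) = 0.0674·t
t = 1.00068 / 0.0674

t ≈ 14.85 months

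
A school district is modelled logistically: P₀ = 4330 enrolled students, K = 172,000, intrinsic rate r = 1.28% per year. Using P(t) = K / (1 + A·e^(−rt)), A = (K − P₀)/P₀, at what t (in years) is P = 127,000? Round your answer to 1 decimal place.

t ≈ 366.7 years

A = (172000 − 4330)/4330 = 38.72286
127000 = 172000/(1 + 38.72286·e^(−0.0128t)) → 1 + 38.72286·e^(−0.0128t) = 1.35433
e^(−0.0128t) = 0.00915 → t = ln(109.28453)/0.0128 = 4.69395/0.0128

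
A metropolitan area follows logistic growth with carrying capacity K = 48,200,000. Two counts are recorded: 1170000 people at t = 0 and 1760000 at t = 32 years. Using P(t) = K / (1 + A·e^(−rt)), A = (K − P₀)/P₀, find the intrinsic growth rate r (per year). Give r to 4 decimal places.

A = (48200000 − 1170000)/1170000 = 40.19658
1760000 = 48200000/(1 + 40.19658·e^(−r·32)) → e^(−32r) = (27.38636 − 1)/40.19658 = 0.656433
r = −ln(0.656433)/32 = 0.42093/32

r ≈ 0.0132 per year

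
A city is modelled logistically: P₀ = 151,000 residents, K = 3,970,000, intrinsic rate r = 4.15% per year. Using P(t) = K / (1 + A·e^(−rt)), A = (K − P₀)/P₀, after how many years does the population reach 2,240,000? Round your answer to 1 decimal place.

t ≈ 84.1 years

A = (3970000 − 151000)/151000 = 25.29139
2240000 = 3970000/(1 + 25.29139·e^(−0.0415t)) → 1 + 25.29139·e^(−0.0415t) = 1.77232
e^(−0.0415t) = 0.030537 → t = ln(32.74723)/0.0415 = 3.48882/0.0415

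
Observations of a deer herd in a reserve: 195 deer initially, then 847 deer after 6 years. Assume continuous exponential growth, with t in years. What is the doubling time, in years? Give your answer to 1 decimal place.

r = ln(847/195) / 6 = ln(4.34359) / 6 ≈ 0.244784 per year
doubling time = ln 2 / |r| = 0.69315 / 0.244784

doubling time ≈ 2.8 years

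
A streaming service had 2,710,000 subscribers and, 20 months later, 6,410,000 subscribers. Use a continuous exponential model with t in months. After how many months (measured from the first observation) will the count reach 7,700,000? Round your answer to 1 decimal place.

t ≈ 24.3 months

r = ln(6410000/2710000) / 20 ≈ 0.043046 per month
t = ln(7700000/2710000) / r = 1.04427 / 0.043046 ≈ 24.26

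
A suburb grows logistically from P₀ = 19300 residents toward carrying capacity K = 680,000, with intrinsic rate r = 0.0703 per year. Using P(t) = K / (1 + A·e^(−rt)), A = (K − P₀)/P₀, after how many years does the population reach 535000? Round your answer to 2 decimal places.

A = (680000 − 19300)/19300 = 34.23316
535000 = 680000/(1 + 34.23316·e^(−0.0703t)) → 1 + 34.23316·e^(−0.0703t) = 1.27103
e^(−0.0703t) = 0.007917 → t = ln(126.30856)/0.0703 = 4.83873/0.0703

t ≈ 68.83 years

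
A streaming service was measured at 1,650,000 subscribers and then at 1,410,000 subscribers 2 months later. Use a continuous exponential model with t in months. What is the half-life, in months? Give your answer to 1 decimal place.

half-life ≈ 8.8 months

r = ln(1410000/1650000) / 2 = ln(0.85455) / 2 ≈ -0.078593 per month
half-life = ln 2 / |r| = 0.69315 / 0.078593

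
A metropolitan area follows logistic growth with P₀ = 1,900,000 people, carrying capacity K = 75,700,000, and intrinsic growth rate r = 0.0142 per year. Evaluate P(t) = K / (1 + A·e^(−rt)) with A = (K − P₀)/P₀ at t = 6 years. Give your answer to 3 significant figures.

≈ 2,060,000 people

A = (75700000 − 1900000)/1900000 = 38.84211
P(6) = 75700000 / (1 + 38.84211·e^(−0.0142·6)) = 75700000 / (1 + 38.84211·0.918329)
= 75700000 / 36.66982 ≈ 2064368.14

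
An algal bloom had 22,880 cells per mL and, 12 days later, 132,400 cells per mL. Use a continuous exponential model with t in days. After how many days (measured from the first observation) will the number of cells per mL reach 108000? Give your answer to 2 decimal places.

t ≈ 10.61 days

r = ln(132400/22880) / 12 ≈ 0.146297 per day
t = ln(108000/22880) / r = 1.55187 / 0.146297 ≈ 10.608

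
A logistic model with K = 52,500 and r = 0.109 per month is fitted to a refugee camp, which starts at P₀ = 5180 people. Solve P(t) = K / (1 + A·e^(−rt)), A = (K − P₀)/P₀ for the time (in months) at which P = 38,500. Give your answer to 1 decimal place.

t ≈ 29.6 months

A = (52500 − 5180)/5180 = 9.13514
38500 = 52500/(1 + 9.13514·e^(−0.109t)) → 1 + 9.13514·e^(−0.109t) = 1.36364
e^(−0.109t) = 0.039806 → t = ln(25.12162)/0.109 = 3.22373/0.109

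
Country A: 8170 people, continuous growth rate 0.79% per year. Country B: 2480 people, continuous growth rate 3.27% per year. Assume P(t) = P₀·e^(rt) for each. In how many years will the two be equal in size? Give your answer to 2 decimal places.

t ≈ 48.07 years

8170·e^(0.0079t) = 2480·e^(0.0327t)
8170/2480 = e^((0.0327 − 0.0079)t) → ln(3.29435) = 0.0248·t
t = 1.19221 / 0.0248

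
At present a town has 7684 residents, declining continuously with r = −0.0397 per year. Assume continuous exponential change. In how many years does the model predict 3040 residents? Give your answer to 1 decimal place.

t ≈ 23.4 years

3040 = 7684 · e^(-0.0397·t)
t = ln(3040/7684) / -0.0397 = ln(0.39563) / -0.0397 = -0.92728 / -0.0397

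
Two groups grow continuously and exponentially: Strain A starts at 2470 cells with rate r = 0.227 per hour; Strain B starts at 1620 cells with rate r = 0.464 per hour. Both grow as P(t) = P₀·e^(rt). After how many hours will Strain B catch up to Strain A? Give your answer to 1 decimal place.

2470·e^(0.227t) = 1620·e^(0.464t)
2470/1620 = e^((0.464 − 0.227)t) → ln(1.52469) = 0.237·t
t = 0.42179 / 0.237

t ≈ 1.8 hours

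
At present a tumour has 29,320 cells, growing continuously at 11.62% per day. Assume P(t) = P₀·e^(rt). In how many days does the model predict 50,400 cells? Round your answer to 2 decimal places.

t ≈ 4.66 days

50400 = 29320 · e^(0.1162·t)
t = ln(50400/29320) / 0.1162 = ln(1.71896) / 0.1162 = 0.54172 / 0.1162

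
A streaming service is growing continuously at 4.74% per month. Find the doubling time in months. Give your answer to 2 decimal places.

doubling time = ln(2) / |r| = 0.69315 / 0.0474

doubling time ≈ 14.62 months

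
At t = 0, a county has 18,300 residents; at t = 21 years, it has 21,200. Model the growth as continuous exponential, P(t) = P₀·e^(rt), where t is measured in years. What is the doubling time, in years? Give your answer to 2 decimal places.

doubling time ≈ 98.95 years

r = ln(21200/18300) / 21 = ln(1.15847) / 21 ≈ 0.007005 per year
doubling time = ln 2 / |r| = 0.69315 / 0.007005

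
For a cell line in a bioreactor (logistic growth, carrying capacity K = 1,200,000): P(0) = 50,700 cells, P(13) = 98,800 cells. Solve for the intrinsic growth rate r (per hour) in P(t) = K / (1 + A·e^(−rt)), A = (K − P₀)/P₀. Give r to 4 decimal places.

A = (1200000 − 50700)/50700 = 22.66864
98800 = 1200000/(1 + 22.66864·e^(−r·13)) → e^(−13r) = (12.14575 − 1)/22.66864 = 0.491681
r = −ln(0.491681)/13 = 0.70992/13

r ≈ 0.0546 per hour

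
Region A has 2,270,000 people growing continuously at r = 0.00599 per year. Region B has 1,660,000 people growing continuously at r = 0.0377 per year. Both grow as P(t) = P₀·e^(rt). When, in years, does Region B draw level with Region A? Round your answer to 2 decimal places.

2270000·e^(0.00599t) = 1660000·e^(0.0377t)
2270000/1660000 = e^((0.0377 − 0.00599)t) → ln(1.36747) = 0.03171·t
t = 0.31296 / 0.03171

t ≈ 9.87 years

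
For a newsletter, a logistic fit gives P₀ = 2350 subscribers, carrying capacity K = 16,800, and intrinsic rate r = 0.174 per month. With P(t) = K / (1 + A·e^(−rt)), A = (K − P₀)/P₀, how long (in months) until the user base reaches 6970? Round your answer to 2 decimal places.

t ≈ 8.46 months

A = (16800 − 2350)/2350 = 6.14894
6970 = 16800/(1 + 6.14894·e^(−0.174t)) → 1 + 6.14894·e^(−0.174t) = 2.41033
e^(−0.174t) = 0.229362 → t = ln(4.35993)/0.174 = 1.47246/0.174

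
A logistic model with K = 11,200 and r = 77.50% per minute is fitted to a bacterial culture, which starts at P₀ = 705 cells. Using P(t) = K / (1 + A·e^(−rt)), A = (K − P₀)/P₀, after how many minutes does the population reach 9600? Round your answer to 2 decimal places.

A = (11200 − 705)/705 = 14.88652
9600 = 11200/(1 + 14.88652·e^(−0.775t)) → 1 + 14.88652·e^(−0.775t) = 1.16667
e^(−0.775t) = 0.011196 → t = ln(89.31915)/0.775 = 4.49222/0.775

t ≈ 5.80 minutes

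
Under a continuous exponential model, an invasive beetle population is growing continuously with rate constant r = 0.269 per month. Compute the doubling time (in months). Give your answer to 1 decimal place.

doubling time = ln(2) / |r| = 0.69315 / 0.269

doubling time ≈ 2.6 months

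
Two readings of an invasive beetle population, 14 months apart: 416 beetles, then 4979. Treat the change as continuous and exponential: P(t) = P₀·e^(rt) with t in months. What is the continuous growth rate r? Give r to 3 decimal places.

4979 = 416 · e^(r·14)
e^(14r) = 4979/416 = 11.96875
r = ln(11.96875) / 14 = 2.4823 / 14

r ≈ 0.177 per month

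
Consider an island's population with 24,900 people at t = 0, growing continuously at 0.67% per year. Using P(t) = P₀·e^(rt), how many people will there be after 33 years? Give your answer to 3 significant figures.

≈ 31,100 people

P(33) = 24900 · e^(0.0067·33) = 24900 · e^(0.2211)
= 24900 · 1.24745 ≈ 31061.46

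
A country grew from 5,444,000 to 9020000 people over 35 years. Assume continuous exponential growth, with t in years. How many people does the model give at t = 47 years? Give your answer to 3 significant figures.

≈ 10,700,000 people

r = ln(9020000/5444000) / 35 ≈ 0.014427 per year
P(47) = 5444000 · e^(0.014427·47) = 5444000 · 1.97003 ≈ 10724847.83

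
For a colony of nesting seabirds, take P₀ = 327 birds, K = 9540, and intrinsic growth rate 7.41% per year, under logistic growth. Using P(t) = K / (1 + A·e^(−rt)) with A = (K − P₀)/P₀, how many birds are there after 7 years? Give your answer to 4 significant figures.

A = (9540 − 327)/327 = 28.17431
P(7) = 9540 / (1 + 28.17431·e^(−0.0741·7)) = 9540 / (1 + 28.17431·0.595294)
= 9540 / 17.772 ≈ 536.8

≈ 536.8 birds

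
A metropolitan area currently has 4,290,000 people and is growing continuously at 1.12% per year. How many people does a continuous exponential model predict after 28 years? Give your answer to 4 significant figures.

≈ 5,870,000 people

P(28) = 4290000 · e^(0.0112·28) = 4290000 · e^(0.3136)
= 4290000 · 1.36834 ≈ 5870188.42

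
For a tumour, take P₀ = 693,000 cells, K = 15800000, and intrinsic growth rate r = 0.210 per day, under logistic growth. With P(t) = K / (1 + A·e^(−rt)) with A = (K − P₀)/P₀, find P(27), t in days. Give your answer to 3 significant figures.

A = (15800000 − 693000)/693000 = 21.79942
P(27) = 15800000 / (1 + 21.79942·e^(−0.21·27)) = 15800000 / (1 + 21.79942·0.003448)
= 15800000 / 1.07516 ≈ 14695467.05

≈ 14,700,000 cells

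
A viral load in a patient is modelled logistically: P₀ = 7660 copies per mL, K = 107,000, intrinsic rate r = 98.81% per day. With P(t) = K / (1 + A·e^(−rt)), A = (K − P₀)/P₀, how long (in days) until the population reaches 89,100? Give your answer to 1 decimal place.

A = (107000 − 7660)/7660 = 12.96867
89100 = 107000/(1 + 12.96867·e^(−0.9881t)) → 1 + 12.96867·e^(−0.9881t) = 1.2009
e^(−0.9881t) = 0.015491 → t = ln(64.55354)/0.9881 = 4.16749/0.9881

t ≈ 4.2 days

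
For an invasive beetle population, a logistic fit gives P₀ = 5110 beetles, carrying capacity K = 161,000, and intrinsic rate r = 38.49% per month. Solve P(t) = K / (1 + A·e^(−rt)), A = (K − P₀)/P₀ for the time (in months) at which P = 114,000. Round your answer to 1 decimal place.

t ≈ 11.2 months

A = (161000 − 5110)/5110 = 30.50685
114000 = 161000/(1 + 30.50685·e^(−0.3849t)) → 1 + 30.50685·e^(−0.3849t) = 1.41228
e^(−0.3849t) = 0.013514 → t = ln(73.99534)/0.3849 = 4.304/0.3849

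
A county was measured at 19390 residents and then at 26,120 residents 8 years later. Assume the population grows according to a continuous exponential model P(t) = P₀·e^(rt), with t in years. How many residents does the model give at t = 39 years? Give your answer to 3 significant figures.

≈ 82,900 residents

r = ln(26120/19390) / 8 ≈ 0.037243 per year
P(39) = 19390 · e^(0.037243·39) = 19390 · 4.27368 ≈ 82866.73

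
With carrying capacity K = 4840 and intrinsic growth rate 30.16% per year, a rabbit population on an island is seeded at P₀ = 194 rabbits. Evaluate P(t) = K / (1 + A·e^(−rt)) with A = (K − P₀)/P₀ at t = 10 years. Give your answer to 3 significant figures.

A = (4840 − 194)/194 = 23.94845
P(10) = 4840 / (1 + 23.94845·e^(−0.3016·10)) = 4840 / (1 + 23.94845·0.048997)
= 4840 / 2.1734 ≈ 2226.93

≈ 2,230 rabbits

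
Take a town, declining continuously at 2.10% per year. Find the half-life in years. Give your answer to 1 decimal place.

half-life = ln(2) / |r| = 0.69315 / 0.021

half-life ≈ 33.0 years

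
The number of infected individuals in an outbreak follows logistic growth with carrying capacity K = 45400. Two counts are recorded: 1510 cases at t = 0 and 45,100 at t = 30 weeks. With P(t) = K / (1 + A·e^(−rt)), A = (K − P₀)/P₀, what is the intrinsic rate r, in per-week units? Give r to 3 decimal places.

r ≈ 0.279 per week

A = (45400 − 1510)/1510 = 29.06623
45100 = 45400/(1 + 29.06623·e^(−r·30)) → e^(−30r) = (1.00665 − 1)/29.06623 = 0.000229
r = −ln(0.000229)/30 = 8.38243/30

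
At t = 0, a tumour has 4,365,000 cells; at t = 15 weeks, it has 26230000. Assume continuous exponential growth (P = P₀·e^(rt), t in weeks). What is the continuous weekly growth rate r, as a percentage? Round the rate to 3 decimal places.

r ≈ 11.955% per week

26230000 = 4365000 · e^(r·15)
e^(15r) = 26230000/4365000 = 6.00916
r = ln(6.00916) / 15 = 1.79329 / 15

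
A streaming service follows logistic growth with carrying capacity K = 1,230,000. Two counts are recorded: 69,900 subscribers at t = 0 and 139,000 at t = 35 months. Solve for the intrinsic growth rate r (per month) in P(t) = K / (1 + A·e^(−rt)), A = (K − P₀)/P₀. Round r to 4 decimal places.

A = (1230000 − 69900)/69900 = 16.59657
139000 = 1230000/(1 + 16.59657·e^(−r·35)) → e^(−35r) = (8.84892 − 1)/16.59657 = 0.472924
r = −ln(0.472924)/35 = 0.74882/35

r ≈ 0.0214 per month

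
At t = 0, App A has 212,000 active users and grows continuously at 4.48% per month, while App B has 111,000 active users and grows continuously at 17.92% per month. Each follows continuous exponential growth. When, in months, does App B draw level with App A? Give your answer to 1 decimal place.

t ≈ 4.8 months

212000·e^(0.0448t) = 111000·e^(0.1792t)
212000/111000 = e^((0.1792 − 0.0448)t) → ln(1.90991) = 0.1344·t
t = 0.64706 / 0.1344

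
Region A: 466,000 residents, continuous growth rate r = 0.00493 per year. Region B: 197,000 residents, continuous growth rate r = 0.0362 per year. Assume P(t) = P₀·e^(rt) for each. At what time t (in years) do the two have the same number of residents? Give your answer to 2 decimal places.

t ≈ 27.53 years

466000·e^(0.00493t) = 197000·e^(0.0362t)
466000/197000 = e^((0.0362 − 0.00493)t) → ln(2.36548) = 0.03127·t
t = 0.86098 / 0.03127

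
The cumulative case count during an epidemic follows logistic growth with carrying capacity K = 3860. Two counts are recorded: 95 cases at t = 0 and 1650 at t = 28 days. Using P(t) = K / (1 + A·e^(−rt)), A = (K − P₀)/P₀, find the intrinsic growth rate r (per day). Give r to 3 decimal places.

r ≈ 0.121 per day

A = (3860 − 95)/95 = 39.63158
1650 = 3860/(1 + 39.63158·e^(−r·28)) → e^(−28r) = (2.33939 − 1)/39.63158 = 0.033796
r = −ln(0.033796)/28 = 3.38741/28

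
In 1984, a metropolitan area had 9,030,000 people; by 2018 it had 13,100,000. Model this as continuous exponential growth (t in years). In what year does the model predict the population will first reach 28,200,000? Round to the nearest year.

year 2088

r = ln(13100000/9030000) / 34 = 0.37206/34 ≈ 0.010943 per year
t = ln(28200000/9030000) / r = 1.13877/0.010943 ≈ 104.06 years after 1984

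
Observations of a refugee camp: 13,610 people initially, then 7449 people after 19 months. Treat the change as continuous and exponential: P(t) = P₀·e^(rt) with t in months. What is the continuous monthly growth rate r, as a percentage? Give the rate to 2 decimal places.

r ≈ -3.17% per month

7449 = 13610 · e^(r·19)
e^(19r) = 7449/13610 = 0.54732
r = ln(0.54732) / 19 = -0.60273 / 19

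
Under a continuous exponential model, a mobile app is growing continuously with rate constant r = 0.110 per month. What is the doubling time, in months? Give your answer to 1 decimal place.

doubling time = ln(2) / |r| = 0.69315 / 0.11

doubling time ≈ 6.3 months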